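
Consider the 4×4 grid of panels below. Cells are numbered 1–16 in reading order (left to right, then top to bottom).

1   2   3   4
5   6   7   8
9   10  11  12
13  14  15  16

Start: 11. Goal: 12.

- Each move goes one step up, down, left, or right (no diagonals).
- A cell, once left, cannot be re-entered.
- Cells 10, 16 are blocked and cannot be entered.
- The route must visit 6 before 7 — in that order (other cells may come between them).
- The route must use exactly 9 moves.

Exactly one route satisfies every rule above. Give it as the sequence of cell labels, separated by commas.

The waypoints must appear in the order 6, 7, with no cell reused.
Route from 11: down 1 to 15, left 2 to 13, up 2 to 5, right 3 to 8, down 1 to 12 — 9 moves in all.
Check: order respected (6 at step 6, 7 at step 7); 9 moves as required.

11, 15, 14, 13, 9, 5, 6, 7, 8, 12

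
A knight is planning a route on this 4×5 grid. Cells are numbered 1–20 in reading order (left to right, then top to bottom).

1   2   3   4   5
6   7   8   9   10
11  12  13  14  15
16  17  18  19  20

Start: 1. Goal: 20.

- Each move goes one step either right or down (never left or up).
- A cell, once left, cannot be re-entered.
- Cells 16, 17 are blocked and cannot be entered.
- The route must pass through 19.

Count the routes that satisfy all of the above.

16

A right/down-only route from 1 to 20 makes exactly 3 down-moves and 4 right-moves in some order.
With no other constraints that would be C(7,3) = 35 routes.
Split at 19 and multiply the segment counts (each segment already excludes blocked cells): 1→19: 16; 19→20: 1; product = 16.
That gives 16 routes.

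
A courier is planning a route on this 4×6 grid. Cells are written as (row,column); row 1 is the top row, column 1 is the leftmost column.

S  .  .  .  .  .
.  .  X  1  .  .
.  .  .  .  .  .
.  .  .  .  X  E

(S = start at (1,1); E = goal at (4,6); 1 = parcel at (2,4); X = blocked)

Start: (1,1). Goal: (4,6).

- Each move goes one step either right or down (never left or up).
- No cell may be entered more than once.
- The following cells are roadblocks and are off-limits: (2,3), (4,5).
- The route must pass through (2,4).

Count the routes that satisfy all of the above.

A right/down-only route from (1,1) to (4,6) makes exactly 3 down-moves and 5 right-moves in some order.
With no other constraints that would be C(8,3) = 56 routes.
Split at (2,4) and multiply the segment counts (each segment already excludes blocked cells): (1,1)→(2,4): 1; (2,4)→(4,6): 3; product = 3.
That gives 3 routes.

3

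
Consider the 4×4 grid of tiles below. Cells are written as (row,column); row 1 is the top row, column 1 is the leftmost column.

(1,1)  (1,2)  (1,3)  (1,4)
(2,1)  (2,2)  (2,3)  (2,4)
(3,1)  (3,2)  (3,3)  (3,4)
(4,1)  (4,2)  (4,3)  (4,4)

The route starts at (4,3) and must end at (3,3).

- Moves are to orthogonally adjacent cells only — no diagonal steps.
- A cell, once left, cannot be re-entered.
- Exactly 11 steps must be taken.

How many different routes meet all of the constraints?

Need simple routes of exactly 11 moves from (4,3) to (3,3) (Manhattan distance 1, so 5 moves are spent on a detour and 5 undoing it).
Branch systematically from the start, pruning whenever the remaining move budget drops below the Manhattan distance to (3,3) or differs from it in parity. Grouping the completions by first move — via (4,2): 25; via (4,4): 10 (no valid completion starts via (3,3)) — and summing: 25 + 10 = 35.
That gives 35 routes.

35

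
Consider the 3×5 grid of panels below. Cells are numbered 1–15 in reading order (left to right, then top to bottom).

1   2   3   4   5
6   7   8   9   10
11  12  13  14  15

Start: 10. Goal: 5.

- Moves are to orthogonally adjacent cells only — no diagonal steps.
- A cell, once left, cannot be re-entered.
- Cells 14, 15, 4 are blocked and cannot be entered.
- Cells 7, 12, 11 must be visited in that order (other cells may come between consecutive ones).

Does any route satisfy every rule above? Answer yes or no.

Every way from 7 onward to 5 runs back through 10, which the route has already used — so it cannot be completed without a revisit.

no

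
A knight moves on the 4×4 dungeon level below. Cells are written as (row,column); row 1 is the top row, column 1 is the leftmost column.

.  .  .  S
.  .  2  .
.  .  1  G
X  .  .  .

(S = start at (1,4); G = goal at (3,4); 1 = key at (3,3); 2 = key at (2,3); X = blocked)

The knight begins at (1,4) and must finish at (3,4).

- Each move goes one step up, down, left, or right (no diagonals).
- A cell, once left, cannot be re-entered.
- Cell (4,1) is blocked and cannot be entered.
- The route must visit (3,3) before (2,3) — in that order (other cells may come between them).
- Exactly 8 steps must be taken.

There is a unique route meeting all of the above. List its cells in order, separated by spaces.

(1,4) (1,3) (1,2) (2,2) (3,2) (3,3) (2,3) (2,4) (3,4)

The waypoints must appear in the order (3,3), (2,3), with no cell reused.
Route from (1,4): left 2 to (1,2), down 2 to (3,2), right 1 to (3,3), up 1 to (2,3), right 1 to (2,4), down 1 to (3,4) — 8 moves in all.
Check: order respected (1 at step 5, 2 at step 6); 8 moves as required.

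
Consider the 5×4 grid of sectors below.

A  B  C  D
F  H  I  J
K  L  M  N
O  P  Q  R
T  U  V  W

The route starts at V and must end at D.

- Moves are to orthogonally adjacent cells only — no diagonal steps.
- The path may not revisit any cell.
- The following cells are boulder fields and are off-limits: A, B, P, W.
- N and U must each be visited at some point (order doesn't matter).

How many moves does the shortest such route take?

9

Any route passes through N and U in some order between V and D. Summing Manhattan distances along each leg and taking the cheapest ordering (V → U → N → D) gives a lower bound of 1 + 4 + 2 = 7 moves.
The shortest route satisfying every rule uses 9 moves: V → U → T → O → K → L → M → N → J → D.
The no-revisit rule (legs can't share cells) pushes the minimum above the 7-move bound; an exhaustive check rules out every length from 7 to 8, leaving 9 as the minimum.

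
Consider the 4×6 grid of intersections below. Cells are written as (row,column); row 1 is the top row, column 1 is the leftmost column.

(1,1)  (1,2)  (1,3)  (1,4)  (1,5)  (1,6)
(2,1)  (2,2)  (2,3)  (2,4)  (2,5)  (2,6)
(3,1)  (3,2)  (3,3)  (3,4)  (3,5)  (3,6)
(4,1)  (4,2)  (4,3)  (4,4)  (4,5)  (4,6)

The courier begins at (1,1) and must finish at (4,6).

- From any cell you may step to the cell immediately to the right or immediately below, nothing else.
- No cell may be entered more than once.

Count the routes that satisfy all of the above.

A right/down-only route from (1,1) to (4,6) makes exactly 3 down-moves and 5 right-moves in some order.
With no other constraints that would be C(8,3) = 56 routes.
That gives 56 routes.

56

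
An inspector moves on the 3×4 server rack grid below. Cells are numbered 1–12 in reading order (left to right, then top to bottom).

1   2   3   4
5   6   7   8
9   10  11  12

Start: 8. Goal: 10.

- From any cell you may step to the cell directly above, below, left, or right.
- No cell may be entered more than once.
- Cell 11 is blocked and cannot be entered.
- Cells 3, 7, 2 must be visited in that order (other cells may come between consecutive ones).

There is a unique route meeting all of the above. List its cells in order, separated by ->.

8 -> 4 -> 3 -> 7 -> 6 -> 2 -> 1 -> 5 -> 9 -> 10

The waypoints must appear in the order 3, 7, 2, with no cell reused.
Route from 8: up to 4, left to 3, down to 7, left to 6, up to 2, left to 1, 2× down (reaching 9), right to 10 — 9 moves in all.
Check: order respected (3 at step 2, 7 at step 3, 2 at step 5).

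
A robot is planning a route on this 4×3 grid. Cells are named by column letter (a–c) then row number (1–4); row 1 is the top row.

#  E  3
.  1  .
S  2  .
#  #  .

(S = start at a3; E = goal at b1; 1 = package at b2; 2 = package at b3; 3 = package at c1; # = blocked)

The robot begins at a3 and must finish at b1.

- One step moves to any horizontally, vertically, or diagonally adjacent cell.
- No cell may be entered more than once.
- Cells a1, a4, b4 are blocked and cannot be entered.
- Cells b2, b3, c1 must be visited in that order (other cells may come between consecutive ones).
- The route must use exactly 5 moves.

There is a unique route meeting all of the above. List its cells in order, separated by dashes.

The waypoints must appear in the order b2, b3, c1, with no cell reused.
Route from a3: up-right 1 to b2, down 1 to b3, up-right 1 to c2, up 1 to c1, left 1 to b1 — 5 moves in all.
Check: order respected (1 at step 1, 2 at step 2, 3 at step 4); 5 moves as required.

a3 - b2 - b3 - c2 - c1 - b1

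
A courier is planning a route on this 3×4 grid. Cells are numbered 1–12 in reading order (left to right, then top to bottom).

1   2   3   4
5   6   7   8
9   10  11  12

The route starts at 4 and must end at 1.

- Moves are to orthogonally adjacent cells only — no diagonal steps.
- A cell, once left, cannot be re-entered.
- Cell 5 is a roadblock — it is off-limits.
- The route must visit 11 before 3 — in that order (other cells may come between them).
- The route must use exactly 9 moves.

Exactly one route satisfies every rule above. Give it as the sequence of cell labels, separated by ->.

The waypoints must appear in the order 11, 3, with no cell reused.
Route from 4: 2× down (reaching 12), 2× left (reaching 10), up to 6, right to 7, up to 3, 2× left (reaching 1) — 9 moves in all.
Check: order respected (11 at step 3, 3 at step 7); 9 moves as required.

4 -> 8 -> 12 -> 11 -> 10 -> 6 -> 7 -> 3 -> 2 -> 1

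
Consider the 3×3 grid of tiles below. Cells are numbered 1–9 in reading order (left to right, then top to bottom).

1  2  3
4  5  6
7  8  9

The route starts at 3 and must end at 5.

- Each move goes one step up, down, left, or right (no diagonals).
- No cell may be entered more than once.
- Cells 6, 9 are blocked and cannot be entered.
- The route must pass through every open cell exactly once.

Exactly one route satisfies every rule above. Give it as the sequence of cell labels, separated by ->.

Need to visit all 7 open cells exactly once, starting at 3 and ending at 5.
Cell 8 has only two open neighbours (5 and 7), so the path must pass straight through it: one of those is the cell it's entered from and the other is where it exits.
Route from 3: left 2 to 1, down 2 to 7, right 1 to 8, up 1 to 5 — 6 moves in all.
Check: all 7 open cells covered.

3 -> 2 -> 1 -> 4 -> 7 -> 8 -> 5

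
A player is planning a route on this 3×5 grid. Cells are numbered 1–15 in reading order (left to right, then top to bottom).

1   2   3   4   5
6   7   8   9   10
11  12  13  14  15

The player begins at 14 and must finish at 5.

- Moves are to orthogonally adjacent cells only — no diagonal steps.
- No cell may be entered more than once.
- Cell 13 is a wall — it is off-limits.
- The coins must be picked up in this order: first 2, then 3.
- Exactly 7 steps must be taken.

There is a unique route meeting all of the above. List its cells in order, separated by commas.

14, 9, 8, 7, 2, 3, 4, 5

The waypoints must appear in the order 2, 3, with no cell reused.
Route from 14: up to 9, 2× left (reaching 7), up to 2, 3× right (reaching 5) — 7 moves in all.
Check: order respected (2 at step 4, 3 at step 5); 7 moves as required.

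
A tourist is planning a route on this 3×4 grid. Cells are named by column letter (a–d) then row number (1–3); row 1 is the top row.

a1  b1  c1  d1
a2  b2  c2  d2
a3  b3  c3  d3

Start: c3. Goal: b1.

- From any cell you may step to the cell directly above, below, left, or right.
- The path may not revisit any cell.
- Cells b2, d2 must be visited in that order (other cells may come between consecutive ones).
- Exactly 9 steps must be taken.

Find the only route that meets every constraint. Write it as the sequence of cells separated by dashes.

The waypoints must appear in the order b2, d2, with no cell reused.
Route from c3: left 2 to a3, up 1 to a2, right 3 to d2, up 1 to d1, left 2 to b1 — 9 moves in all.
Check: order respected (b2 at step 4, d2 at step 6); 9 moves as required.

c3 - b3 - a3 - a2 - b2 - c2 - d2 - d1 - c1 - b1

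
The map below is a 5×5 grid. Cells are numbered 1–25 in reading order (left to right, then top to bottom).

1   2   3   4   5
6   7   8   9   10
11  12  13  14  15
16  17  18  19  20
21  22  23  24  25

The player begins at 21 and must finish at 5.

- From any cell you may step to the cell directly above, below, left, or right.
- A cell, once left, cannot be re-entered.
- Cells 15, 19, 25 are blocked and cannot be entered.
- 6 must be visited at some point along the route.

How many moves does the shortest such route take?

Any route passes through 6 somewhere between 21 and 5. Summing Manhattan distances along the two legs (21 → 6 → 5) gives a lower bound of 3 + 5 = 8 moves.
A route of 8 moves achieves this: 21 → 16 → 11 → 6 → 1 → 2 → 3 → 4 → 5.
Since 8 matches the lower bound, it is optimal.

8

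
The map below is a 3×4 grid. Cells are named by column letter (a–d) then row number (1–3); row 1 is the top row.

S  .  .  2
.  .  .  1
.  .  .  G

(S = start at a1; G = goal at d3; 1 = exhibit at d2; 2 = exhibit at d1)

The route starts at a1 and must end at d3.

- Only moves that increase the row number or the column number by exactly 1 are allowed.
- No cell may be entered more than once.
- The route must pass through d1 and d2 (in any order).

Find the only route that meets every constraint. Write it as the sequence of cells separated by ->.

Moves only go right or down, so the column and row indices never decrease.
Route from a1: right 3 to d1, down 2 to d3 — 5 moves in all.
Check: all required cells visited.

a1 -> b1 -> c1 -> d1 -> d2 -> d3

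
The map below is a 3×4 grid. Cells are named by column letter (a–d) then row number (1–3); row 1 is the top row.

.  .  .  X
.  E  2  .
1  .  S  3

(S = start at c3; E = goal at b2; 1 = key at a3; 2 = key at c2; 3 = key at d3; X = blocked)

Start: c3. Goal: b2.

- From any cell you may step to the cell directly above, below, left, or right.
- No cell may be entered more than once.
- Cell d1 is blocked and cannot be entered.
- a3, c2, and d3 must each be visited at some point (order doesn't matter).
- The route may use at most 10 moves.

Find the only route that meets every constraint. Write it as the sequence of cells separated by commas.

The 10-move cap with required stops at a3, c2, d3 leaves no slack for detours.
Route from c3: right 1 to d3, up 1 to d2, left 1 to c2, up 1 to c1, left 2 to a1, down 2 to a3, right 1 to b3, up 1 to b2 — 10 moves in all.
Check: all required cells visited; 10 ≤ 10 moves.

c3, d3, d2, c2, c1, b1, a1, a2, a3, b3, b2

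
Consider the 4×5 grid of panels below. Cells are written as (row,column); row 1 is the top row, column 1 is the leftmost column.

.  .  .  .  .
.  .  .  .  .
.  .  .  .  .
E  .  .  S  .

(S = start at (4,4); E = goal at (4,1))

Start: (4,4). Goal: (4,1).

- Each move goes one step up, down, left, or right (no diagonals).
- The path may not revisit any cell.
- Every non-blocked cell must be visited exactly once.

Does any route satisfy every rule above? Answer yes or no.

yes

One route that works: (4,4) → (4,5) → (3,5) → (2,5) → (1,5) → (1,4) → (2,4) → (3,4) → (3,3) → (4,3) → (4,2) → (3,2) → (2,2) → (2,3) → (1,3) → (1,2) → (1,1) → (2,1) → (3,1) → (4,1).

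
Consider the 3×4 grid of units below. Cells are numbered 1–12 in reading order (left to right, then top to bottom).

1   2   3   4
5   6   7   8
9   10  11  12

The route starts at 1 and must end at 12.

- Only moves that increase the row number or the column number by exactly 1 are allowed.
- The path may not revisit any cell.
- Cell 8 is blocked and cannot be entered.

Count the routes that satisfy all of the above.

A right/down-only route from 1 to 12 makes exactly 2 down-moves and 3 right-moves in some order.
With no other constraints that would be C(5,2) = 10 routes.
Subtract routes through each blocked cell (inclusion–exclusion for overlaps): − through 8: 4 → 6.
That gives 6 routes.

6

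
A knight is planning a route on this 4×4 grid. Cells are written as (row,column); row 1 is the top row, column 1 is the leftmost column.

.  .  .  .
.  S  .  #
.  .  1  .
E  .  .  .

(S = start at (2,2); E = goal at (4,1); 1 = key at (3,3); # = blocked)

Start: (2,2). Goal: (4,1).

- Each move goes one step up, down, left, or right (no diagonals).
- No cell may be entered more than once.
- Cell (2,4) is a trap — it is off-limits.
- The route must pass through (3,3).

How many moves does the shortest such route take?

Any route passes through (3,3) somewhere between (2,2) and (4,1). Summing Manhattan distances along the two legs ((2,2) → (3,3) → (4,1)) gives a lower bound of 2 + 3 = 5 moves.
A route of 5 moves achieves this: (2,2) → (3,2) → (3,3) → (4,3) → (4,2) → (4,1).
Since 5 matches the lower bound, it is optimal.

5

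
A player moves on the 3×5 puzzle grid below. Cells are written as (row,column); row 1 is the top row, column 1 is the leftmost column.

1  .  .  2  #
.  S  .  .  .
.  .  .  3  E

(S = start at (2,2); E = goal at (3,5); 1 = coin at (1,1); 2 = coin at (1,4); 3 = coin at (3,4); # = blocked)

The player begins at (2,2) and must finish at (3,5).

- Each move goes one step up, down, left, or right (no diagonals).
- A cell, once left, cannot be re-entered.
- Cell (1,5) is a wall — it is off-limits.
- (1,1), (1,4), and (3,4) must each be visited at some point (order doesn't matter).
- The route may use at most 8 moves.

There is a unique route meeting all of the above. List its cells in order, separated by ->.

The budget equals the shortest possible length, so every move has to be on a shortest route through the required cells.
Route from (2,2): left 1 to (2,1), up 1 to (1,1), right 3 to (1,4), down 2 to (3,4), right 1 to (3,5) — 8 moves in all.
Check: all required cells visited; 8 ≤ 8 moves.

(2,2) -> (2,1) -> (1,1) -> (1,2) -> (1,3) -> (1,4) -> (2,4) -> (3,4) -> (3,5)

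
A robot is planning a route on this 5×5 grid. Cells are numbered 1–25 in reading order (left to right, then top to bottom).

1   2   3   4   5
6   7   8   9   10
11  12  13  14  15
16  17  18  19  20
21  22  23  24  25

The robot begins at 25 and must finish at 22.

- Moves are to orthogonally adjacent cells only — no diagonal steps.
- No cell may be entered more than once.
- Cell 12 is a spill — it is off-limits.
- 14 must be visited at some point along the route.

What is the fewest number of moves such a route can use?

Any route passes through 14 somewhere between 25 and 22. Summing Manhattan distances along the two legs (25 → 14 → 22) gives a lower bound of 3 + 4 = 7 moves.
A route of 7 moves achieves this: 25 → 20 → 15 → 14 → 19 → 24 → 23 → 22.
Since 7 matches the lower bound, it is optimal.

7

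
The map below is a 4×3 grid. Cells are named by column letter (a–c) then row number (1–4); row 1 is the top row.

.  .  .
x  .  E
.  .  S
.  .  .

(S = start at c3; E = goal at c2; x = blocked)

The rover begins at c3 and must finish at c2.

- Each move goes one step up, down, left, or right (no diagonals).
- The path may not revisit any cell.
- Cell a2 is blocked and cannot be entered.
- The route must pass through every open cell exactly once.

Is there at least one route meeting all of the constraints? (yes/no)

Cell a1 has only one open neighbour but is neither the start nor the goal, so a Hamiltonian route would have to both enter and leave it through the same neighbour — impossible without revisiting.

no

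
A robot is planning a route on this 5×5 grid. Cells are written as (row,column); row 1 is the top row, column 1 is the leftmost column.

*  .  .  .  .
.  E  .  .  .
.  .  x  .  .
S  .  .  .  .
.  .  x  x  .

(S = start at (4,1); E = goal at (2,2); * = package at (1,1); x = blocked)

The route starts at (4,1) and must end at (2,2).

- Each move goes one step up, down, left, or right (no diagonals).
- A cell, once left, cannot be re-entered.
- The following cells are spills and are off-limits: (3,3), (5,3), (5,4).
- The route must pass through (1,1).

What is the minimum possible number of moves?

5

Any route passes through (1,1) somewhere between (4,1) and (2,2). Summing Manhattan distances along the two legs ((4,1) → (1,1) → (2,2)) gives a lower bound of 3 + 2 = 5 moves.
A route of 5 moves achieves this: (4,1) → (3,1) → (2,1) → (1,1) → (1,2) → (2,2).
Since 5 matches the lower bound, it is optimal.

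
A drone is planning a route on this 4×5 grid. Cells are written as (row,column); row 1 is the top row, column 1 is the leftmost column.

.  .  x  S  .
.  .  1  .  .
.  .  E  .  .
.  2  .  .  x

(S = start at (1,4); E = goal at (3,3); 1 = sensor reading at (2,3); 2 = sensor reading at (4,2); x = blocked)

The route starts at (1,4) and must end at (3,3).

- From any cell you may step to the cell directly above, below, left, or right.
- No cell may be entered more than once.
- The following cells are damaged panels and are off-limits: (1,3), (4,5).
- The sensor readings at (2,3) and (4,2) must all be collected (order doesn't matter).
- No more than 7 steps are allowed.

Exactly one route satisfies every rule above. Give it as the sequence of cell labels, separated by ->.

The 7-move cap with required stops at (2,3), (4,2) leaves no slack for detours.
Route from (1,4): down to (2,4), 2× left (reaching (2,2)), 2× down (reaching (4,2)), right to (4,3), up to (3,3) — 7 moves in all.
Check: all required cells visited; 7 ≤ 7 moves.

(1,4) -> (2,4) -> (2,3) -> (2,2) -> (3,2) -> (4,2) -> (4,3) -> (3,3)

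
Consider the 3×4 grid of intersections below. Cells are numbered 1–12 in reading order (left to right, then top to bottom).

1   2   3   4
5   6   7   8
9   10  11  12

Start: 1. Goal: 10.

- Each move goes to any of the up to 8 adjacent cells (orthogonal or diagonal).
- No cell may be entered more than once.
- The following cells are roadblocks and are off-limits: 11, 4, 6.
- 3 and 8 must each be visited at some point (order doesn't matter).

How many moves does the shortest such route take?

Any route passes through 3 and 8 in some order between 1 and 10. Summing Chebyshev distances along each leg and taking the cheapest ordering (1 → 3 → 8 → 10) gives a lower bound of 2 + 1 + 2 = 5 moves.
A route of 5 moves achieves this: 1 → 2 → 3 → 8 → 7 → 10.
Since 5 matches the lower bound, it is optimal.

5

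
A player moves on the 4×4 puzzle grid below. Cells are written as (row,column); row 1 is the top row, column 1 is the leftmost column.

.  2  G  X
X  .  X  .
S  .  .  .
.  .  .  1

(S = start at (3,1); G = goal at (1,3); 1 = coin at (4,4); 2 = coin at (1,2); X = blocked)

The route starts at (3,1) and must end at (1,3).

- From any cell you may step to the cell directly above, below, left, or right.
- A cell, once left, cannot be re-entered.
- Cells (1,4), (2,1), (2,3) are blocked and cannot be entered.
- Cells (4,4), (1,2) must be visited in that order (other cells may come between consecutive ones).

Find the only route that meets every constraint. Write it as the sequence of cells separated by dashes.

(3,1) - (4,1) - (4,2) - (4,3) - (4,4) - (3,4) - (3,3) - (3,2) - (2,2) - (1,2) - (1,3)

The waypoints must appear in the order (4,4), (1,2), with no cell reused.
Route from (3,1): down to (4,1), 3× right (reaching (4,4)), up to (3,4), 2× left (reaching (3,2)), 2× up (reaching (1,2)), right to (1,3) — 10 moves in all.
Check: order respected (1 at step 4, 2 at step 9).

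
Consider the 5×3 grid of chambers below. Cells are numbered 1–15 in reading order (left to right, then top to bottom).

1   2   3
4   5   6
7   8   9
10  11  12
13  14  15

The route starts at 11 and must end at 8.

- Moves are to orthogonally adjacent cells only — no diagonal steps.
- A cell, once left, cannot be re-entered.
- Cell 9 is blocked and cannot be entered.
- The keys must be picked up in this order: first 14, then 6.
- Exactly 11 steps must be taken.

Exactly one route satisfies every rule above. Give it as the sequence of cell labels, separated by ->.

11 -> 14 -> 13 -> 10 -> 7 -> 4 -> 1 -> 2 -> 3 -> 6 -> 5 -> 8

The waypoints must appear in the order 14, 6, with no cell reused.
Route from 11: down 1 to 14, left 1 to 13, up 4 to 1, right 2 to 3, down 1 to 6, left 1 to 5, down 1 to 8 — 11 moves in all.
Check: order respected (14 at step 1, 6 at step 9); 11 moves as required.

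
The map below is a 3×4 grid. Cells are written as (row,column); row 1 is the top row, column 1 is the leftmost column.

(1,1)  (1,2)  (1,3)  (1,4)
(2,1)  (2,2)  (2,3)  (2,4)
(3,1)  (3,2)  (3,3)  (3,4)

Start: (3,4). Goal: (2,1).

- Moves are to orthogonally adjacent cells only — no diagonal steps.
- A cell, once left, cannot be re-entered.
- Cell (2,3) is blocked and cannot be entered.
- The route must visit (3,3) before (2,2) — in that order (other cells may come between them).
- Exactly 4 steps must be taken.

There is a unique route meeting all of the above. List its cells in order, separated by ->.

The waypoints must appear in the order (3,3), (2,2), with no cell reused.
Route from (3,4): 2× left (reaching (3,2)), up to (2,2), left to (2,1) — 4 moves in all.
Check: order respected ((3,3) at step 1, (2,2) at step 3); 4 moves as required.

(3,4) -> (3,3) -> (3,2) -> (2,2) -> (2,1)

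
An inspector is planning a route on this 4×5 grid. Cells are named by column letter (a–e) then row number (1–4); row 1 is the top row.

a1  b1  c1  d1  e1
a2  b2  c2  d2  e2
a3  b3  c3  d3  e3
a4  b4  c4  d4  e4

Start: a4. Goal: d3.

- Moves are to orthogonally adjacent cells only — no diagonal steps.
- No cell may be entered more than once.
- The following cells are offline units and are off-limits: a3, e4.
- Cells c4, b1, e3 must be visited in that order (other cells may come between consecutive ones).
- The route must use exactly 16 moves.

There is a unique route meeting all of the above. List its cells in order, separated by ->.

a4 -> b4 -> c4 -> c3 -> b3 -> b2 -> a2 -> a1 -> b1 -> c1 -> c2 -> d2 -> d1 -> e1 -> e2 -> e3 -> d3

The waypoints must appear in the order c4, b1, e3, with no cell reused.
Route from a4: 2× right (reaching c4), up to c3, left to b3, up to b2, left to a2, up to a1, 2× right (reaching c1), down to c2, right to d2, up to d1, right to e1, 2× down (reaching e3), left to d3 — 16 moves in all.
Check: order respected (c4 at step 2, b1 at step 8, e3 at step 15); 16 moves as required.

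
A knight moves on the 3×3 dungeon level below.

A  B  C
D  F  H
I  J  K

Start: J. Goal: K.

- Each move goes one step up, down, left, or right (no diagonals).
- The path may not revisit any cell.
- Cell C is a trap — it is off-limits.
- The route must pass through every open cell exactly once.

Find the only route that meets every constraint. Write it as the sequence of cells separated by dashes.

J - I - D - A - B - F - H - K

Need to visit all 8 open cells exactly once, starting at J and ending at K.
Route from J: left to I, 2× up (reaching A), right to B, down to F, right to H, down to K — 7 moves in all.
Check: all 8 open cells covered.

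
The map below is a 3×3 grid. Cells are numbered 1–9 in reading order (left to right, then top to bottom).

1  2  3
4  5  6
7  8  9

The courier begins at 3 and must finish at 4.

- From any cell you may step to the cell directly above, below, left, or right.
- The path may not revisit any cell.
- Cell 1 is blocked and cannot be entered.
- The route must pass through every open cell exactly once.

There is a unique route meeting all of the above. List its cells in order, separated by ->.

Need to visit all 8 open cells exactly once, starting at 3 and ending at 4.
Route from 3: left to 2, down to 5, right to 6, down to 9, 2× left (reaching 7), up to 4 — 7 moves in all.
Check: all 8 open cells covered.

3 -> 2 -> 5 -> 6 -> 9 -> 8 -> 7 -> 4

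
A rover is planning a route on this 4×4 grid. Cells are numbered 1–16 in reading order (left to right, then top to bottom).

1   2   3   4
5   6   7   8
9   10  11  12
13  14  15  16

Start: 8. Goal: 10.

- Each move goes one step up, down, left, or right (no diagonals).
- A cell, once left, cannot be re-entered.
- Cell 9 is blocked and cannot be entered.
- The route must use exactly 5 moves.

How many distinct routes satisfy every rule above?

9

Need simple routes of exactly 5 moves from 8 to 10 (Manhattan distance 3, so 1 moves are spent on a detour and 1 undoing it).
Branch systematically from the start, pruning whenever the remaining move budget drops below the Manhattan distance to 10 or differs from it in parity. Grouping the completions by first move — via 4: 3; via 12: 4; via 7: 2 — and summing: 3 + 4 + 2 = 9.
That gives 9 routes.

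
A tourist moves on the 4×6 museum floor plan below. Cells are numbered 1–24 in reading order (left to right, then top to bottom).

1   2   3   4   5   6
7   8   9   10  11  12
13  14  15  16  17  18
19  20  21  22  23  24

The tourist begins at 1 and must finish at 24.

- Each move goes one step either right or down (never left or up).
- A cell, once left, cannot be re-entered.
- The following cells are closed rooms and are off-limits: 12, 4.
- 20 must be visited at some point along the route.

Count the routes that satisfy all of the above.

4

A right/down-only route from 1 to 24 makes exactly 3 down-moves and 5 right-moves in some order.
With no other constraints that would be C(8,3) = 56 routes.
Split at 20 and multiply the segment counts (each segment already excludes blocked cells): 1→20: 4; 20→24: 1; product = 4.
That gives 4 routes.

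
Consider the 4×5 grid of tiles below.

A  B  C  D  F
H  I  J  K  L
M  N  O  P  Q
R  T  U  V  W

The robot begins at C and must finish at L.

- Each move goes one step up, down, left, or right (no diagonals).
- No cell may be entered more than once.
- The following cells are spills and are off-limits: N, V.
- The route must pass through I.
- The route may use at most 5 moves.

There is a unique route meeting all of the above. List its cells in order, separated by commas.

The budget equals the shortest possible length, so every move has to be on a shortest route through the required cells.
Route from C: left to B, down to I, 3× right (reaching L) — 5 moves in all.
Check: all required cells visited; 5 ≤ 5 moves.

C, B, I, J, K, L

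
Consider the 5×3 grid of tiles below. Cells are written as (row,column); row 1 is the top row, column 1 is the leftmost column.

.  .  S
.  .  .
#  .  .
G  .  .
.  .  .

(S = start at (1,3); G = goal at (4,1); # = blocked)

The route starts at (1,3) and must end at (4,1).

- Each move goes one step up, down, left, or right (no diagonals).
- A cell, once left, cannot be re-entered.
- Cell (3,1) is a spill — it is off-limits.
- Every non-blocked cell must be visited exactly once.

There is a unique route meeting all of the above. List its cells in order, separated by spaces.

Need to visit all 14 open cells exactly once, starting at (1,3) and ending at (4,1).
Route from (1,3): left 2 to (1,1), down 1 to (2,1), right 2 to (2,3), down 1 to (3,3), left 1 to (3,2), down 1 to (4,2), right 1 to (4,3), down 1 to (5,3), left 2 to (5,1), up 1 to (4,1) — 13 moves in all.
Check: all 14 open cells covered.

(1,3) (1,2) (1,1) (2,1) (2,2) (2,3) (3,3) (3,2) (4,2) (4,3) (5,3) (5,2) (5,1) (4,1)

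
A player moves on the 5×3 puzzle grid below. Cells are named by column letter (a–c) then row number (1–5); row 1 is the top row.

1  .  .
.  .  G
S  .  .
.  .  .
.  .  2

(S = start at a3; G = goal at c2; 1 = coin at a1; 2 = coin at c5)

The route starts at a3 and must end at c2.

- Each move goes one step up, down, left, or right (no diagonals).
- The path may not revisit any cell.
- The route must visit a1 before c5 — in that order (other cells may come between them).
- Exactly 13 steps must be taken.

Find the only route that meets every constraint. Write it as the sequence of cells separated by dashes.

The waypoints must appear in the order a1, c5, with no cell reused.
Route from a3: 2× up (reaching a1), right to b1, 3× down (reaching b4), left to a4, down to a5, 2× right (reaching c5), 3× up (reaching c2) — 13 moves in all.
Check: order respected (1 at step 2, 2 at step 10); 13 moves as required.

a3 - a2 - a1 - b1 - b2 - b3 - b4 - a4 - a5 - b5 - c5 - c4 - c3 - c2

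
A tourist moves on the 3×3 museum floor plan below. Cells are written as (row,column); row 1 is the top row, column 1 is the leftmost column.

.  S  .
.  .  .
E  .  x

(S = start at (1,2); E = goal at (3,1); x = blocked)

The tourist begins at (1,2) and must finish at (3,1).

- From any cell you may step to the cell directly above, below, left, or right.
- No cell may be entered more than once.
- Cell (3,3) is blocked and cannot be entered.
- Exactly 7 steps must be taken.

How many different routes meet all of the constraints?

0

Need simple routes of exactly 7 moves from (1,2) to (3,1) (Manhattan distance 3, so 2 moves are spent on a detour and 2 undoing it).
No route satisfies every constraint, so the count is 0.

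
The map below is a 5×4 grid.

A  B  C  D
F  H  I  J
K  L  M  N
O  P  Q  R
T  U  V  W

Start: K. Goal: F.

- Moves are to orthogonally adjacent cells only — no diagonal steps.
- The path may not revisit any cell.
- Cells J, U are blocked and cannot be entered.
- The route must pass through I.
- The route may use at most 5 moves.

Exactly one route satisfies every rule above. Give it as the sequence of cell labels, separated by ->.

K -> L -> M -> I -> H -> F

Any route must reach I and still end at F within 5 moves, so the order of the required stops is forced.
Route from K: 2× right (reaching M), up to I, 2× left (reaching F) — 5 moves in all.
Check: all required cells visited; 5 ≤ 5 moves.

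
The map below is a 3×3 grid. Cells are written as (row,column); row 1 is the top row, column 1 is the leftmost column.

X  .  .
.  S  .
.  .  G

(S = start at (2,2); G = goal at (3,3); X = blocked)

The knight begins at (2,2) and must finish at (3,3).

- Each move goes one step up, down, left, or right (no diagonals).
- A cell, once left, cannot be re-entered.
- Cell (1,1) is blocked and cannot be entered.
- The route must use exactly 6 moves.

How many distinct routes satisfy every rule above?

0

Need simple routes of exactly 6 moves from (2,2) to (3,3) (Manhattan distance 2, so 2 moves are spent on a detour and 2 undoing it).
No route satisfies every constraint, so the count is 0.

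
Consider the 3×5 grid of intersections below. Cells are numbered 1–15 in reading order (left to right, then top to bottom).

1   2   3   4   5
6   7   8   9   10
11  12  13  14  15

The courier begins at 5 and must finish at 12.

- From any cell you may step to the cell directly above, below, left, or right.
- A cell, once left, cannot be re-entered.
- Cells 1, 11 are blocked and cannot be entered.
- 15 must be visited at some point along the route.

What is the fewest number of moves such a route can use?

5

Any route passes through 15 somewhere between 5 and 12. Summing Manhattan distances along the two legs (5 → 15 → 12) gives a lower bound of 2 + 3 = 5 moves.
A route of 5 moves achieves this: 5 → 10 → 15 → 14 → 13 → 12.
Since 5 matches the lower bound, it is optimal.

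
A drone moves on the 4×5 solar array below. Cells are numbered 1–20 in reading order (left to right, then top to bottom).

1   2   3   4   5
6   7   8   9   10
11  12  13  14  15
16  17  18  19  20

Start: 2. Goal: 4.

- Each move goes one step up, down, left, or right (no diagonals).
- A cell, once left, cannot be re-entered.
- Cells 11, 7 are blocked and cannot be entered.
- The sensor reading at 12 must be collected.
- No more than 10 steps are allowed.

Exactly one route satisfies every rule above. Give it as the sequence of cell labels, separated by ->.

The budget equals the shortest possible length, so every move has to be on a shortest route through the required cells.
Route from 2: right 1 to 3, down 2 to 13, left 1 to 12, down 1 to 17, right 2 to 19, up 3 to 4 — 10 moves in all.
Check: all required cells visited; 10 ≤ 10 moves.

2 -> 3 -> 8 -> 13 -> 12 -> 17 -> 18 -> 19 -> 14 -> 9 -> 4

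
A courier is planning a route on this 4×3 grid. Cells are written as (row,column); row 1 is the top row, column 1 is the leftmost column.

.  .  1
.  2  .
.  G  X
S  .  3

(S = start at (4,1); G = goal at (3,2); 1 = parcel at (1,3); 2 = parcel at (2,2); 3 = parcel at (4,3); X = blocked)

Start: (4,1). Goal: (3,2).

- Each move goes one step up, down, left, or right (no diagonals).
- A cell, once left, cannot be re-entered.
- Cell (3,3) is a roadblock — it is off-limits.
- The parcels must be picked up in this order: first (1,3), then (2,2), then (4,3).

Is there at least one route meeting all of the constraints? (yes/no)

(4,3) must be visited but has only one open neighbour ((4,2)), and it is neither the start nor the goal — the route would have to enter and leave through (4,2), re-entering it.

no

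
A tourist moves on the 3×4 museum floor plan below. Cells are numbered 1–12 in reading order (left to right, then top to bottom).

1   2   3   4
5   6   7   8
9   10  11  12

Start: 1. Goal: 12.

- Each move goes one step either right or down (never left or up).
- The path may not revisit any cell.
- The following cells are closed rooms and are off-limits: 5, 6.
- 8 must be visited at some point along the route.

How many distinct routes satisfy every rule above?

2

A right/down-only route from 1 to 12 makes exactly 2 down-moves and 3 right-moves in some order.
With no other constraints that would be C(5,2) = 10 routes.
Split at 8 and multiply the segment counts (each segment already excludes blocked cells): 1→8: 2; 8→12: 1; product = 2.
That gives 2 routes.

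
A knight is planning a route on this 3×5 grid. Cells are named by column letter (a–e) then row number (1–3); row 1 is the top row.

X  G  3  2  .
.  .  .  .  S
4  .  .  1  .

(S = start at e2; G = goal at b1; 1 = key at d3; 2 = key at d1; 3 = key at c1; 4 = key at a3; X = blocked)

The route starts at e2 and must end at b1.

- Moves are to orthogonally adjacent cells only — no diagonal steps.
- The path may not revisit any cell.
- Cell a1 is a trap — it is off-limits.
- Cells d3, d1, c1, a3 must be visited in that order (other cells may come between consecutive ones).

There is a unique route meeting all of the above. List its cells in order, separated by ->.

The waypoints must appear in the order d3, d1, c1, a3, with no cell reused.
Route from e2: down 1 to e3, left 1 to d3, up 2 to d1, left 1 to c1, down 2 to c3, left 2 to a3, up 1 to a2, right 1 to b2, up 1 to b1 — 12 moves in all.
Check: order respected (1 at step 2, 2 at step 4, 3 at step 5, 4 at step 9).

e2 -> e3 -> d3 -> d2 -> d1 -> c1 -> c2 -> c3 -> b3 -> a3 -> a2 -> b2 -> b1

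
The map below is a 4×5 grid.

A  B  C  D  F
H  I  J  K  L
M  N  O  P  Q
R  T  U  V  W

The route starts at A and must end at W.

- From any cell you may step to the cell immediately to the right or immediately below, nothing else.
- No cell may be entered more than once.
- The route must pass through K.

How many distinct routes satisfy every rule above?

A right/down-only route from A to W makes exactly 3 down-moves and 4 right-moves in some order.
With no other constraints that would be C(7,3) = 35 routes.
Split at K and multiply the segment counts: A→K: 4; K→W: 3; product = 12.
That gives 12 routes.

12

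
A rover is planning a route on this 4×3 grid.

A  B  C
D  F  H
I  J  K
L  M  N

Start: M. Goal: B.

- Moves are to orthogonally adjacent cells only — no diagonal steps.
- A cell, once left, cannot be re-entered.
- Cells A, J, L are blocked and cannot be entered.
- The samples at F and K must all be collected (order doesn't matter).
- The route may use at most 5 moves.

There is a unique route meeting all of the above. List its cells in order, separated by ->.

M -> N -> K -> H -> F -> B

Any route must reach F and K and still end at B within 5 moves, so the order of the required stops is forced.
Route from M: right 1 to N, up 2 to H, left 1 to F, up 1 to B — 5 moves in all.
Check: all required cells visited; 5 ≤ 5 moves.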